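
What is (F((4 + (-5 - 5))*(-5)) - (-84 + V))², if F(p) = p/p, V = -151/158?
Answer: 184443561/24964 ≈ 7388.4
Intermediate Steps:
V = -151/158 (V = -151*1/158 = -151/158 ≈ -0.95570)
F(p) = 1
(F((4 + (-5 - 5))*(-5)) - (-84 + V))² = (1 - (-84 - 151/158))² = (1 - 1*(-13423/158))² = (1 + 13423/158)² = (13581/158)² = 184443561/24964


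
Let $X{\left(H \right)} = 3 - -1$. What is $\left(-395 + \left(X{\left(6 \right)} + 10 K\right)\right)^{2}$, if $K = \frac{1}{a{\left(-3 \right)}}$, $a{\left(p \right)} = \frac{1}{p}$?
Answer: $177241$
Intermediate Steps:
$X{\left(H \right)} = 4$ ($X{\left(H \right)} = 3 + 1 = 4$)
$K = -3$ ($K = \frac{1}{\frac{1}{-3}} = \frac{1}{- \frac{1}{3}} = -3$)
$\left(-395 + \left(X{\left(6 \right)} + 10 K\right)\right)^{2} = \left(-395 + \left(4 + 10 \left(-3\right)\right)\right)^{2} = \left(-395 + \left(4 - 30\right)\right)^{2} = \left(-395 - 26\right)^{2} = \left(-421\right)^{2} = 177241$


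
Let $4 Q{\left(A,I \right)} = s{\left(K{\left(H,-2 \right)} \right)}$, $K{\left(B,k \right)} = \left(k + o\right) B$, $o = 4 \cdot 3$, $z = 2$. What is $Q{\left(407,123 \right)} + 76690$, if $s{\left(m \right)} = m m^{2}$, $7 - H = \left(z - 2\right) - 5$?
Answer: $508690$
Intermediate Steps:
$H = 12$ ($H = 7 - \left(\left(2 - 2\right) - 5\right) = 7 - \left(0 - 5\right) = 7 - -5 = 7 + 5 = 12$)
$o = 12$
$K{\left(B,k \right)} = B \left(12 + k\right)$ ($K{\left(B,k \right)} = \left(k + 12\right) B = \left(12 + k\right) B = B \left(12 + k\right)$)
$s{\left(m \right)} = m^{3}$
$Q{\left(A,I \right)} = 432000$ ($Q{\left(A,I \right)} = \frac{\left(12 \left(12 - 2\right)\right)^{3}}{4} = \frac{\left(12 \cdot 10\right)^{3}}{4} = \frac{120^{3}}{4} = \frac{1}{4} \cdot 1728000 = 432000$)
$Q{\left(407,123 \right)} + 76690 = 432000 + 76690 = 508690$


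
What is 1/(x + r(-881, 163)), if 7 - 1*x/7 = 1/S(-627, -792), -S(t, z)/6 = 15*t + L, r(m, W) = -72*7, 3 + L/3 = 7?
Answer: -56358/25642897 ≈ -0.0021978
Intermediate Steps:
L = 12 (L = -9 + 3*7 = -9 + 21 = 12)
r(m, W) = -504
S(t, z) = -72 - 90*t (S(t, z) = -6*(15*t + 12) = -6*(12 + 15*t) = -72 - 90*t)
x = 2761535/56358 (x = 49 - 7/(-72 - 90*(-627)) = 49 - 7/(-72 + 56430) = 49 - 7/56358 = 2761535/56358 ≈ 49.000)
1/(x + r(-881, 163)) = 1/(2761535/56358 - 504) = 1/(-25642897/56358) = -56358/25642897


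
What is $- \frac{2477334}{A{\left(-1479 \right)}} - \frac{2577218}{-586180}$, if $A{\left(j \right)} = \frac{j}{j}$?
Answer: $- \frac{103725790493}{41870} \approx -2.4773 \cdot 10^{6}$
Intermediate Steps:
$A{\left(j \right)} = 1$
$- \frac{2477334}{A{\left(-1479 \right)}} - \frac{2577218}{-586180} = - \frac{2477334}{1} - \frac{2577218}{-586180} = \left(-2477334\right) 1 - - \frac{184087}{41870} = -2477334 + \frac{184087}{41870} = - \frac{103725790493}{41870}$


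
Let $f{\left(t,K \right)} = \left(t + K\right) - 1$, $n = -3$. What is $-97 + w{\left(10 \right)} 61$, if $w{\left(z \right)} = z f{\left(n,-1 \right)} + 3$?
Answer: $-2964$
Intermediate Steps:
$f{\left(t,K \right)} = -1 + K + t$ ($f{\left(t,K \right)} = \left(K + t\right) - 1 = -1 + K + t$)
$w{\left(z \right)} = 3 - 5 z$ ($w{\left(z \right)} = z \left(-1 - 1 - 3\right) + 3 = z \left(-5\right) + 3 = - 5 z + 3 = 3 - 5 z$)
$-97 + w{\left(10 \right)} 61 = -97 + \left(3 - 50\right) 61 = -97 - 2867 = -2964$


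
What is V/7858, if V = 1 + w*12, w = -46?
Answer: -551/7858 ≈ -0.070120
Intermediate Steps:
V = -551 (V = 1 - 46*12 = 1 - 552 = -551)
V/7858 = -551/7858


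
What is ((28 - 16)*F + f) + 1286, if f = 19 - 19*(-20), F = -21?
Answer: 1433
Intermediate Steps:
f = 399 (f = 19 + 380 = 399)
((28 - 16)*F + f) + 1286 = ((28 - 16)*(-21) + 399) + 1286 = (12*(-21) + 399) + 1286 = (-252 + 399) + 1286 = 147 + 1286 = 1433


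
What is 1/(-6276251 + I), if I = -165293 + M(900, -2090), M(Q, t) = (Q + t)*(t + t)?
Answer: -1/1467344 ≈ -6.8150e-7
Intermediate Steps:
M(Q, t) = 2*t*(Q + t) (M(Q, t) = (Q + t)*(2*t) = 2*t*(Q + t))
I = 4808907 (I = -165293 + 2*(-2090)*(900 - 2090) = -165293 + 2*(-2090)*(-1190) = -165293 + 4974200 = 4808907)
1/(-6276251 + I) = 1/(-6276251 + 4808907) = 1/(-1467344) = -1/1467344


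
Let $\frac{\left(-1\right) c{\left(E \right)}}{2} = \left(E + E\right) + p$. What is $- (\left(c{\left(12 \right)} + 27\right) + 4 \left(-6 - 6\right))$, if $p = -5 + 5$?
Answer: $69$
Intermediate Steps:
$p = 0$
$c{\left(E \right)} = - 4 E$ ($c{\left(E \right)} = - 2 \left(\left(E + E\right) + 0\right) = - 2 \left(2 E + 0\right) = - 2 \cdot 2 E = - 4 E$)
$- (\left(c{\left(12 \right)} + 27\right) + 4 \left(-6 - 6\right)) = - (\left(\left(-4\right) 12 + 27\right) + 4 \left(-6 - 6\right)) = - (\left(-48 + 27\right) + 4 \left(-12\right)) = - (-21 - 48) = \left(-1\right) \left(-69\right) = 69$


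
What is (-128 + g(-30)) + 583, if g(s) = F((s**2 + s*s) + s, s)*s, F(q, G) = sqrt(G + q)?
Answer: 455 - 60*sqrt(435) ≈ -796.40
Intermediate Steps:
g(s) = s*sqrt(2*s + 2*s**2) (g(s) = sqrt(s + ((s**2 + s*s) + s))*s = sqrt(s + ((s**2 + s**2) + s))*s = sqrt(s + (2*s**2 + s))*s = sqrt(s + (s + 2*s**2))*s = sqrt(2*s + 2*s**2)*s = s*sqrt(2*s + 2*s**2))
(-128 + g(-30)) + 583 = (-128 - 30*sqrt(2)*sqrt(-30*(1 - 30))) + 583 = (-128 - 30*sqrt(2)*sqrt(-30*(-29))) + 583 = (-128 - 30*sqrt(2)*sqrt(870)) + 583 = (-128 - 60*sqrt(435)) + 583 = 455 - 60*sqrt(435)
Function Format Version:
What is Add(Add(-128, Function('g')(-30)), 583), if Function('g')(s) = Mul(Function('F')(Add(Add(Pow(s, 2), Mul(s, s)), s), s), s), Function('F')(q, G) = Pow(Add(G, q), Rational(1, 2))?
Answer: Add(455, Mul(-60, Pow(435, Rational(1, 2)))) ≈ -796.40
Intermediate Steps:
Function('g')(s) = Mul(s, Pow(Add(Mul(2, s), Mul(2, Pow(s, 2))), Rational(1, 2))) (Function('g')(s) = Mul(Pow(Add(s, Add(Add(Pow(s, 2), Mul(s, s)), s)), Rational(1, 2)), s) = Mul(Pow(Add(s, Add(Add(Pow(s, 2), Pow(s, 2)), s)), Rational(1, 2)), s) = Mul(Pow(Add(s, Add(Mul(2, Pow(s, 2)), s)), Rational(1, 2)), s) = Mul(Pow(Add(s, Add(s, Mul(2, Pow(s, 2)))), Rational(1, 2)), s) = Mul(Pow(Add(Mul(2, s), Mul(2, Pow(s, 2))), Rational(1, 2)), s) = Mul(s, Pow(Add(Mul(2, s), Mul(2, Pow(s, 2))), Rational(1, 2))))
Add(Add(-128, Function('g')(-30)), 583) = Add(Add(-128, Mul(-30, Pow(2, Rational(1, 2)), Pow(Mul(-30, Add(1, -30)), Rational(1, 2)))), 583) = Add(Add(-128, Mul(-30, Pow(2, Rational(1, 2)), Pow(Mul(-30, -29), Rational(1, 2)))), 583) = Add(Add(-128, Mul(-30, Pow(2, Rational(1, 2)), Pow(870, Rational(1, 2)))), 583) = Add(Add(-128, Mul(-60, Pow(435, Rational(1, 2)))), 583) = Add(455, Mul(-60, Pow(435, Rational(1, 2))))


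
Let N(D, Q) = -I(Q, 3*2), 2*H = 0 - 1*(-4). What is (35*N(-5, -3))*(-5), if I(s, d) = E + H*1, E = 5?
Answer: 1225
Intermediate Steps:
H = 2 (H = (0 - 1*(-4))/2 = (0 + 4)/2 = (½)*4 = 2)
I(s, d) = 7 (I(s, d) = 5 + 2*1 = 5 + 2 = 7)
N(D, Q) = -7 (N(D, Q) = -1*7 = -7)
(35*N(-5, -3))*(-5) = (35*(-7))*(-5) = -245*(-5) = 1225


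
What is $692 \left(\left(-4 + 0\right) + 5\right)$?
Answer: $692$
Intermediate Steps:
$692 \left(\left(-4 + 0\right) + 5\right) = 692 \left(-4 + 5\right) = 692 \cdot 1 = 692$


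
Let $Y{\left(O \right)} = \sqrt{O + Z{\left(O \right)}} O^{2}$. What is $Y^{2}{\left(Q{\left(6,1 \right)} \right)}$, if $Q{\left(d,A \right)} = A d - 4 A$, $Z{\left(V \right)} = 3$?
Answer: $80$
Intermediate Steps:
$Q{\left(d,A \right)} = - 4 A + A d$
$Y{\left(O \right)} = O^{2} \sqrt{3 + O}$ ($Y{\left(O \right)} = \sqrt{O + 3} O^{2} = \sqrt{3 + O} O^{2} = O^{2} \sqrt{3 + O}$)
$Y^{2}{\left(Q{\left(6,1 \right)} \right)} = \left(\left(1 \left(-4 + 6\right)\right)^{2} \sqrt{3 + 1 \left(-4 + 6\right)}\right)^{2} = \left(\left(1 \cdot 2\right)^{2} \sqrt{3 + 1 \cdot 2}\right)^{2} = \left(2^{2} \sqrt{3 + 2}\right)^{2} = \left(4 \sqrt{5}\right)^{2} = 80$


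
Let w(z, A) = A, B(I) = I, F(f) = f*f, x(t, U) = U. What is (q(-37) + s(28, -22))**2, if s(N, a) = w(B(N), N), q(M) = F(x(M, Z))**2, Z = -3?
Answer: 11881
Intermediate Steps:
F(f) = f**2
q(M) = 81 (q(M) = ((-3)**2)**2 = 9**2 = 81)
s(N, a) = N
(q(-37) + s(28, -22))**2 = (81 + 28)**2 = 109**2 = 11881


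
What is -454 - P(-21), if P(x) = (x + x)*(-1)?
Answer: -496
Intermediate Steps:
P(x) = -2*x (P(x) = (2*x)*(-1) = -2*x)
-454 - P(-21) = -454 - (-2)*(-21) = -454 - 1*42 = -454 - 42 = -496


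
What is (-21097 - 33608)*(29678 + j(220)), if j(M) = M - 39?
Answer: -1633436595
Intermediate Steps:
j(M) = -39 + M
(-21097 - 33608)*(29678 + j(220)) = (-21097 - 33608)*(29678 + (-39 + 220)) = -54705*(29678 + 181) = -54705*29859 = -1633436595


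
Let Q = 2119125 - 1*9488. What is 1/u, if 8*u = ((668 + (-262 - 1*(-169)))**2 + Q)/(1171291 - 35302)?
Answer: 4543956/1220131 ≈ 3.7242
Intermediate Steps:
Q = 2109637 (Q = 2119125 - 9488 = 2109637)
u = 1220131/4543956 (u = (((668 + (-262 - 1*(-169)))**2 + 2109637)/(1171291 - 35302))/8 = (((668 + (-262 + 169))**2 + 2109637)/1135989)/8 = (((668 - 93)**2 + 2109637)*(1/1135989))/8 = ((575**2 + 2109637)*(1/1135989))/8 = ((330625 + 2109637)*(1/1135989))/8 = (2440262*(1/1135989))/8 = (1/8)*(2440262/1135989) = 1220131/4543956 ≈ 0.26852)
1/u = 1/(1220131/4543956) = 4543956/1220131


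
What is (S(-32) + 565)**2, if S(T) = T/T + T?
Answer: 285156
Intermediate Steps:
S(T) = 1 + T
(S(-32) + 565)**2 = ((1 - 32) + 565)**2 = (-31 + 565)**2 = 534**2 = 285156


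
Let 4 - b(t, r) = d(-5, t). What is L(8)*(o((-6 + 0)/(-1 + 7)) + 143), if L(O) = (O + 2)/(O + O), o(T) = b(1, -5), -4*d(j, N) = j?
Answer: 2915/32 ≈ 91.094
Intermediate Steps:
d(j, N) = -j/4
b(t, r) = 11/4 (b(t, r) = 4 - (-1)*(-5)/4 = 4 - 1*5/4 = 4 - 5/4 = 11/4)
o(T) = 11/4
L(O) = (2 + O)/(2*O) (L(O) = (2 + O)/((2*O)) = (2 + O)*(1/(2*O)) = (2 + O)/(2*O))
L(8)*(o((-6 + 0)/(-1 + 7)) + 143) = ((1/2)*(2 + 8)/8)*(11/4 + 143) = ((1/2)*(1/8)*10)*(583/4) = (5/8)*(583/4) = 2915/32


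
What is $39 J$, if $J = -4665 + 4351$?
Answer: $-12246$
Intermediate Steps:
$J = -314$
$39 J = 39 \left(-314\right) = -12246$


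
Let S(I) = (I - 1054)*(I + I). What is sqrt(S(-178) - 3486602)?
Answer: I*sqrt(3048010) ≈ 1745.9*I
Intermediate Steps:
S(I) = 2*I*(-1054 + I) (S(I) = (-1054 + I)*(2*I) = 2*I*(-1054 + I))
sqrt(S(-178) - 3486602) = sqrt(2*(-178)*(-1054 - 178) - 3486602) = sqrt(2*(-178)*(-1232) - 3486602) = sqrt(438592 - 3486602) = sqrt(-3048010) = I*sqrt(3048010)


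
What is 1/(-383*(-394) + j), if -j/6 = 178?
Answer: 1/149834 ≈ 6.6741e-6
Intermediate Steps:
j = -1068 (j = -6*178 = -1068)
1/(-383*(-394) + j) = 1/(-383*(-394) - 1068) = 1/(150902 - 1068) = 1/149834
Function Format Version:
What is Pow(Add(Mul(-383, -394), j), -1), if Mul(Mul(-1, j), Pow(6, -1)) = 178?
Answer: Rational(1, 149834) ≈ 6.6741e-6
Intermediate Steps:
j = -1068 (j = Mul(-6, 178) = -1068)
Pow(Add(Mul(-383, -394), j), -1) = Pow(Add(Mul(-383, -394), -1068), -1) = Pow(Add(150902, -1068), -1) = Pow(149834, -1) = Rational(1, 149834)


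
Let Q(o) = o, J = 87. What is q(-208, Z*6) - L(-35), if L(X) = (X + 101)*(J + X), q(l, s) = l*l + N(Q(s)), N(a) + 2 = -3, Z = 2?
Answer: 39827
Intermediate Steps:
N(a) = -5 (N(a) = -2 - 3 = -5)
q(l, s) = -5 + l² (q(l, s) = l*l - 5 = l² - 5 = -5 + l²)
L(X) = (87 + X)*(101 + X) (L(X) = (X + 101)*(87 + X) = (101 + X)*(87 + X) = (87 + X)*(101 + X))
q(-208, Z*6) - L(-35) = (-5 + (-208)²) - (8787 + (-35)² + 188*(-35)) = (-5 + 43264) - (8787 + 1225 - 6580) = 43259 - 1*3432 = 43259 - 3432 = 39827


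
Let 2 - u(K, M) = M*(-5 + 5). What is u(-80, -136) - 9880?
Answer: -9878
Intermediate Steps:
u(K, M) = 2 (u(K, M) = 2 - M*(-5 + 5) = 2 - M*0 = 2 - 1*0 = 2 + 0 = 2)
u(-80, -136) - 9880 = 2 - 9880 = -9878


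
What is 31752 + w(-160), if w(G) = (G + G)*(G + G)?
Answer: 134152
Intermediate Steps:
w(G) = 4*G² (w(G) = (2*G)*(2*G) = 4*G²)
31752 + w(-160) = 31752 + 4*(-160)² = 31752 + 4*25600 = 31752 + 102400 = 134152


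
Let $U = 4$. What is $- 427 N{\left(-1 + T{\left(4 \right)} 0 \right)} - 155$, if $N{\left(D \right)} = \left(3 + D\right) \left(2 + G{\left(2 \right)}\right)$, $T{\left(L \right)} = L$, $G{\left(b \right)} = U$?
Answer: $-5279$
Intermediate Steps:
$G{\left(b \right)} = 4$
$N{\left(D \right)} = 18 + 6 D$ ($N{\left(D \right)} = \left(3 + D\right) \left(2 + 4\right) = \left(3 + D\right) 6 = 18 + 6 D$)
$- 427 N{\left(-1 + T{\left(4 \right)} 0 \right)} - 155 = - 427 \left(18 + 6 \left(-1 + 4 \cdot 0\right)\right) - 155 = - 427 \left(18 + 6 \left(-1 + 0\right)\right) - 155 = - 427 \left(18 + 6 \left(-1\right)\right) - 155 = - 427 \left(18 - 6\right) - 155 = \left(-427\right) 12 - 155 = -5124 - 155 = -5279$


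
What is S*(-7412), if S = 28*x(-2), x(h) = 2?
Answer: -415072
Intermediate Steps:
S = 56 (S = 28*2 = 56)
S*(-7412) = 56*(-7412) = -415072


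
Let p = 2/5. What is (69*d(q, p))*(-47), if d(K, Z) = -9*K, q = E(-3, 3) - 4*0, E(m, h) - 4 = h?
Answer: 204309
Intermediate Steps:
E(m, h) = 4 + h
p = ⅖ (p = 2*(⅕) = ⅖ ≈ 0.40000)
q = 7 (q = (4 + 3) - 4*0 = 7 + 0 = 7)
(69*d(q, p))*(-47) = (69*(-9*7))*(-47) = (69*(-63))*(-47) = -4347*(-47) = 204309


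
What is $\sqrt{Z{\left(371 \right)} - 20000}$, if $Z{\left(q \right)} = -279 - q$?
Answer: $5 i \sqrt{826} \approx 143.7 i$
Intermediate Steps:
$\sqrt{Z{\left(371 \right)} - 20000} = \sqrt{\left(-279 - 371\right) - 20000} = \sqrt{-650 - 20000} = \sqrt{-20650} = 5 i \sqrt{826}$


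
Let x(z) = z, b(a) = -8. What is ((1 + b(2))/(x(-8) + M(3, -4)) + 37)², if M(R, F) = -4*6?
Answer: 1418481/1024 ≈ 1385.2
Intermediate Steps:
M(R, F) = -24
((1 + b(2))/(x(-8) + M(3, -4)) + 37)² = ((1 - 8)/(-8 - 24) + 37)² = (-7/(-32) + 37)² = (-7*(-1/32) + 37)² = (7/32 + 37)² = (1191/32)² = 1418481/1024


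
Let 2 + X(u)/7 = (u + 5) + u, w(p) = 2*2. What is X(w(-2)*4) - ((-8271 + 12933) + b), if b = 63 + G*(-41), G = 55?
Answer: -2225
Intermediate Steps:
w(p) = 4
b = -2192 (b = 63 + 55*(-41) = 63 - 2255 = -2192)
X(u) = 21 + 14*u (X(u) = -14 + 7*((u + 5) + u) = -14 + 7*((5 + u) + u) = -14 + 7*(5 + 2*u) = -14 + (35 + 14*u) = 21 + 14*u)
X(w(-2)*4) - ((-8271 + 12933) + b) = (21 + 14*(4*4)) - ((-8271 + 12933) - 2192) = (21 + 14*16) - (4662 - 2192) = (21 + 224) - 1*2470 = 245 - 2470 = -2225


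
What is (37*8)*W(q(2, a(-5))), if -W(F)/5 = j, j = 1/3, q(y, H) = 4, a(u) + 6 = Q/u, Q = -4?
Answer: -1480/3 ≈ -493.33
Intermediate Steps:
a(u) = -6 - 4/u
j = 1/3 ≈ 0.33333
W(F) = -5/3 (W(F) = -5*1/3 = -5/3)
(37*8)*W(q(2, a(-5))) = (37*8)*(-5/3) = 296*(-5/3) = -1480/3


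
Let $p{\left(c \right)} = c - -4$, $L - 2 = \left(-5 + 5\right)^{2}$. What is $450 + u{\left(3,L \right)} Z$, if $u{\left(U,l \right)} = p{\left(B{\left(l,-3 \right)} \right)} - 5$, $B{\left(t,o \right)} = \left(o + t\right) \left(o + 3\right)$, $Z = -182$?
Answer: $632$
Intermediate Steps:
$B{\left(t,o \right)} = \left(3 + o\right) \left(o + t\right)$ ($B{\left(t,o \right)} = \left(o + t\right) \left(3 + o\right) = \left(3 + o\right) \left(o + t\right)$)
$L = 2$ ($L = 2 + \left(-5 + 5\right)^{2} = 2 + 0^{2} = 2 + 0 = 2$)
$p{\left(c \right)} = 4 + c$ ($p{\left(c \right)} = c + 4 = 4 + c$)
$u{\left(U,l \right)} = -1$ ($u{\left(U,l \right)} = \left(4 + \left(\left(-3\right)^{2} + 3 \left(-3\right) + 3 l - 3 l\right)\right) - 5 = \left(4 + \left(9 - 9 + 3 l - 3 l\right)\right) - 5 = \left(4 + 0\right) - 5 = 4 - 5 = -1$)
$450 + u{\left(3,L \right)} Z = 450 - -182 = 450 + 182 = 632$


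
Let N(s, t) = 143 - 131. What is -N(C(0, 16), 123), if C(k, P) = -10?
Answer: -12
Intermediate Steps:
N(s, t) = 12
-N(C(0, 16), 123) = -1*12 = -12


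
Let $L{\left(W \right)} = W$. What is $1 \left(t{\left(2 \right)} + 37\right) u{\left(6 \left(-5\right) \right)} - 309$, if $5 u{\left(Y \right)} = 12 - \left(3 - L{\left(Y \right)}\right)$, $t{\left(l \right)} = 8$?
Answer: $-498$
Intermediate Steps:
$u{\left(Y \right)} = \frac{9}{5} + \frac{Y}{5}$ ($u{\left(Y \right)} = \frac{12 - \left(3 - Y\right)}{5} = \frac{12 + \left(-3 + Y\right)}{5} = \frac{9 + Y}{5} = \frac{9}{5} + \frac{Y}{5}$)
$1 \left(t{\left(2 \right)} + 37\right) u{\left(6 \left(-5\right) \right)} - 309 = 1 \left(8 + 37\right) \left(\frac{9}{5} + \frac{6 \left(-5\right)}{5}\right) - 309 = 1 \cdot 45 \left(\frac{9}{5} + \frac{1}{5} \left(-30\right)\right) - 309 = 45 \left(\frac{9}{5} - 6\right) - 309 = 45 \left(- \frac{21}{5}\right) - 309 = -189 - 309 = -498$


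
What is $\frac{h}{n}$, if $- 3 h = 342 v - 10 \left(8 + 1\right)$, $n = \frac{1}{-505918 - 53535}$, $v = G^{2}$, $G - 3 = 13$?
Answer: $16310292762$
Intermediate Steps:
$G = 16$ ($G = 3 + 13 = 16$)
$v = 256$ ($v = 16^{2} = 256$)
$n = - \frac{1}{559453}$ ($n = \frac{1}{-559453} = - \frac{1}{559453} \approx -1.7875 \cdot 10^{-6}$)
$h = -29154$ ($h = - \frac{342 \cdot 256 - 10 \left(8 + 1\right)}{3} = - \frac{87552 - 90}{3} = \left(- \frac{1}{3}\right) 87462 = -29154$)
$\frac{h}{n} = - \frac{29154}{- \frac{1}{559453}} = \left(-29154\right) \left(-559453\right) = 16310292762$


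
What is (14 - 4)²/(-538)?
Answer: -50/269 ≈ -0.18587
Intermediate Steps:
(14 - 4)²/(-538) = 10²*(-1/538) = 100*(-1/538) = -50/269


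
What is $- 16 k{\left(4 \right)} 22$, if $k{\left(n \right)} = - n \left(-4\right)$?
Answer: $-5632$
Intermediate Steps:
$k{\left(n \right)} = 4 n$
$- 16 k{\left(4 \right)} 22 = - 16 \cdot 4 \cdot 4 \cdot 22 = \left(-16\right) 16 \cdot 22 = \left(-256\right) 22 = -5632$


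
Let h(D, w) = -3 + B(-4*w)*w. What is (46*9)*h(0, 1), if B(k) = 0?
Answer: -1242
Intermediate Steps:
h(D, w) = -3 (h(D, w) = -3 + 0*w = -3 + 0 = -3)
(46*9)*h(0, 1) = (46*9)*(-3) = 414*(-3) = -1242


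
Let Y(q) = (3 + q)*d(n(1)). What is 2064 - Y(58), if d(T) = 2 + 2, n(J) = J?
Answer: 1820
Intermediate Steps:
d(T) = 4
Y(q) = 12 + 4*q (Y(q) = (3 + q)*4 = 12 + 4*q)
2064 - Y(58) = 2064 - (12 + 4*58) = 2064 - (12 + 232) = 2064 - 1*244 = 2064 - 244 = 1820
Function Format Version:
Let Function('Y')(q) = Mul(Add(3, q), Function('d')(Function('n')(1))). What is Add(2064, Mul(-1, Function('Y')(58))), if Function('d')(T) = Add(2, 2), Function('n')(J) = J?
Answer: 1820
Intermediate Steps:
Function('d')(T) = 4
Function('Y')(q) = Add(12, Mul(4, q)) (Function('Y')(q) = Mul(Add(3, q), 4) = Add(12, Mul(4, q)))
Add(2064, Mul(-1, Function('Y')(58))) = Add(2064, Mul(-1, Add(12, Mul(4, 58)))) = Add(2064, Mul(-1, Add(12, 232))) = Add(2064, Mul(-1, 244)) = Add(2064, -244) = 1820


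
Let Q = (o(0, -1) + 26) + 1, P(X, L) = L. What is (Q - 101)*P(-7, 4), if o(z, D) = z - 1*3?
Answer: -308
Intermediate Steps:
o(z, D) = -3 + z (o(z, D) = z - 3 = -3 + z)
Q = 24 (Q = ((-3 + 0) + 26) + 1 = (-3 + 26) + 1 = 23 + 1 = 24)
(Q - 101)*P(-7, 4) = (24 - 101)*4 = -77*4 = -308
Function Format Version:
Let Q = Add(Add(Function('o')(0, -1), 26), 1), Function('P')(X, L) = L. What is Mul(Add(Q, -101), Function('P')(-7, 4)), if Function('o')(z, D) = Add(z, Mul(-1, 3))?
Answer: -308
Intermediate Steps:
Function('o')(z, D) = Add(-3, z) (Function('o')(z, D) = Add(z, -3) = Add(-3, z))
Q = 24 (Q = Add(Add(Add(-3, 0), 26), 1) = Add(Add(-3, 26), 1) = Add(23, 1) = 24)
Mul(Add(Q, -101), Function('P')(-7, 4)) = Mul(Add(24, -101), 4) = Mul(-77, 4) = -308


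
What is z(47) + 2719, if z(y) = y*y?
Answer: 4928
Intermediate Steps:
z(y) = y²
z(47) + 2719 = 47² + 2719 = 2209 + 2719 = 4928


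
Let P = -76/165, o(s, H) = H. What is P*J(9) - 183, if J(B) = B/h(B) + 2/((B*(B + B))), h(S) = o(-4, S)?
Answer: -2452027/13365 ≈ -183.47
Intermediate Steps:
P = -76/165 (P = -76*1/165 = -76/165 ≈ -0.46061)
h(S) = S
J(B) = 1 + B⁻² (J(B) = B/B + 2/((B*(B + B))) = 1 + 2/((B*(2*B))) = 1 + 2/((2*B²)) = 1 + 2*(1/(2*B²)) = 1 + B⁻²)
P*J(9) - 183 = -76*(1 + 9⁻²)/165 - 183 = -76*(1 + 1/81)/165 - 183 = -76/165*82/81 - 183 = -6232/13365 - 183 = -2452027/13365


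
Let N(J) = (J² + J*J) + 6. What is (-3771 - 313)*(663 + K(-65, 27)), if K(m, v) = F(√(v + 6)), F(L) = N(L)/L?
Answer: -2707692 - 98016*√33/11 ≈ -2.7589e+6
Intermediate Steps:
N(J) = 6 + 2*J² (N(J) = (J² + J²) + 6 = 2*J² + 6 = 6 + 2*J²)
F(L) = (6 + 2*L²)/L
K(m, v) = 2*√(6 + v) + 6/√(6 + v) (K(m, v) = 2*√(v + 6) + 6/(√(v + 6)) = 2*√(6 + v) + 6/(√(6 + v)) = 2*√(6 + v) + 6/√(6 + v))
(-3771 - 313)*(663 + K(-65, 27)) = (-3771 - 313)*(663 + 2*(9 + 27)/√(6 + 27)) = -4084*(663 + 2*36/√33) = -4084*(663 + 2*(√33/33)*36) = -4084*(663 + 24*√33/11) = -2707692 - 98016*√33/11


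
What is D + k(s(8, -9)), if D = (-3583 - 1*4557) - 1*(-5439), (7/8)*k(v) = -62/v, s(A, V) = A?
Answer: -18969/7 ≈ -2709.9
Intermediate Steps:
k(v) = -496/(7*v) (k(v) = 8*(-62/v)/7 = -496/(7*v))
D = -2701 (D = (-3583 - 4557) + 5439 = -8140 + 5439 = -2701)
D + k(s(8, -9)) = -2701 - 496/7/8 = -2701 - 496/7*⅛ = -2701 - 62/7 = -18969/7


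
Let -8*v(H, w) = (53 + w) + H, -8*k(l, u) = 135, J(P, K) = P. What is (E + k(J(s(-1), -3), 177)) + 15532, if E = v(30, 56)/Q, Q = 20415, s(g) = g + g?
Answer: 633482519/40830 ≈ 15515.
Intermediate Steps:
s(g) = 2*g
k(l, u) = -135/8 (k(l, u) = -⅛*135 = -135/8)
v(H, w) = -53/8 - H/8 - w/8 (v(H, w) = -((53 + w) + H)/8 = -(53 + H + w)/8 = -53/8 - H/8 - w/8)
E = -139/163320 (E = (-53/8 - ⅛*30 - ⅛*56)/20415 = (-53/8 - 15/4 - 7)*(1/20415) = -139/8*1/20415 = -139/163320 ≈ -0.00085109)
(E + k(J(s(-1), -3), 177)) + 15532 = (-139/163320 - 135/8) + 15532 = -689041/40830 + 15532 = 633482519/40830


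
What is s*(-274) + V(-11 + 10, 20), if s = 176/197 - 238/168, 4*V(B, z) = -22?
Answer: 81484/591 ≈ 137.87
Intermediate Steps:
V(B, z) = -11/2 (V(B, z) = (¼)*(-22) = -11/2)
s = -1237/2364 (s = 176*(1/197) - 238*1/168 = 176/197 - 17/12 = -1237/2364 ≈ -0.52327)
s*(-274) + V(-11 + 10, 20) = -1237/2364*(-274) - 11/2 = 169469/1182 - 11/2 = 81484/591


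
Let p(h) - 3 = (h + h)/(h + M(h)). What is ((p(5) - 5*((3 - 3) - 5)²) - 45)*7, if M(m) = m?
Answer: -1162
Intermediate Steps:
p(h) = 4 (p(h) = 3 + (h + h)/(h + h) = 3 + (2*h)/((2*h)) = 3 + (2*h)*(1/(2*h)) = 3 + 1 = 4)
((p(5) - 5*((3 - 3) - 5)²) - 45)*7 = ((4 - 5*((3 - 3) - 5)²) - 45)*7 = ((4 - 5*(0 - 5)²) - 45)*7 = ((4 - 5*(-5)²) - 45)*7 = ((4 - 5*25) - 45)*7 = ((4 - 125) - 45)*7 = (-121 - 45)*7 = -166*7 = -1162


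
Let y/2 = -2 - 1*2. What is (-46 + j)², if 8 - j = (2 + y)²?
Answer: 5476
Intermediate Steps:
y = -8 (y = 2*(-2 - 1*2) = 2*(-2 - 2) = 2*(-4) = -8)
j = -28 (j = 8 - (2 - 8)² = 8 - 1*(-6)² = 8 - 1*36 = 8 - 36 = -28)
(-46 + j)² = (-46 - 28)² = (-74)² = 5476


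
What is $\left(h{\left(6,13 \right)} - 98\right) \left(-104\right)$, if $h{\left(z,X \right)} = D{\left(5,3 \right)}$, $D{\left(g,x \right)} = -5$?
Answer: $10712$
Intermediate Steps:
$h{\left(z,X \right)} = -5$
$\left(h{\left(6,13 \right)} - 98\right) \left(-104\right) = \left(-5 - 98\right) \left(-104\right) = \left(-103\right) \left(-104\right) = 10712$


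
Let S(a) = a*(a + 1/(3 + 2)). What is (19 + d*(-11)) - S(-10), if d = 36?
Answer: -475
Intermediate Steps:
S(a) = a*(⅕ + a) (S(a) = a*(a + 1/5) = a*(a + ⅕) = a*(⅕ + a))
(19 + d*(-11)) - S(-10) = (19 + 36*(-11)) - (-10)*(⅕ - 10) = (19 - 396) - (-10)*(-49)/5 = -377 - 1*98 = -377 - 98 = -475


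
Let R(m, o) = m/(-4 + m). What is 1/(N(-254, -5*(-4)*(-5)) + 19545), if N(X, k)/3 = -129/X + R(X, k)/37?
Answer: 404114/7899056105 ≈ 5.1160e-5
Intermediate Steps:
R(m, o) = m/(-4 + m)
N(X, k) = -387/X + 3*X/(37*(-4 + X)) (N(X, k) = 3*(-129/X + (X/(-4 + X))/37) = 3*(-129/X + (X/(-4 + X))*(1/37)) = 3*(-129/X + X/(37*(-4 + X))) = -387/X + 3*X/(37*(-4 + X)))
1/(N(-254, -5*(-4)*(-5)) + 19545) = 1/((3/37)*(19092 + (-254)² - 4773*(-254))/(-254*(-4 - 254)) + 19545) = 1/((3/37)*(-1/254)*(19092 + 64516 + 1212342)/(-258) + 19545) = 1/((3/37)*(-1/254)*(-1/258)*1295950 + 19545) = 1/(647975/404114 + 19545) = 1/(7899056105/404114) = 404114/7899056105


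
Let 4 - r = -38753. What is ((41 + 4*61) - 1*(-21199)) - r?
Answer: -17273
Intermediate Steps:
r = 38757 (r = 4 - 1*(-38753) = 4 + 38753 = 38757)
((41 + 4*61) - 1*(-21199)) - r = ((41 + 4*61) - 1*(-21199)) - 1*38757 = ((41 + 244) + 21199) - 38757 = (285 + 21199) - 38757 = 21484 - 38757 = -17273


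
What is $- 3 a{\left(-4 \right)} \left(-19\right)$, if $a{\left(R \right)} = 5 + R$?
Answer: $57$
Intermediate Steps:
$- 3 a{\left(-4 \right)} \left(-19\right) = - 3 \left(5 - 4\right) \left(-19\right) = \left(-3\right) 1 \left(-19\right) = \left(-3\right) \left(-19\right) = 57$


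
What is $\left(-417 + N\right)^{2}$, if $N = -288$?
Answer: $497025$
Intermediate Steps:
$\left(-417 + N\right)^{2} = \left(-417 - 288\right)^{2} = \left(-705\right)^{2} = 497025$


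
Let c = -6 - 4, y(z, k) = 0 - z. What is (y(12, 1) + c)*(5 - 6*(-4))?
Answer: -638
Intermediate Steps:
y(z, k) = -z
c = -10
(y(12, 1) + c)*(5 - 6*(-4)) = (-1*12 - 10)*(5 - 6*(-4)) = (-12 - 10)*(5 + 24) = -22*29 = -638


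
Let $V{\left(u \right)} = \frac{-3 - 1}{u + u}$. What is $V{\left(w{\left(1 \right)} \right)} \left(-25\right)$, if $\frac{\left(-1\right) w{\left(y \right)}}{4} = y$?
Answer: $- \frac{25}{2} \approx -12.5$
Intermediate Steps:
$w{\left(y \right)} = - 4 y$
$V{\left(u \right)} = - \frac{2}{u}$ ($V{\left(u \right)} = - \frac{4}{2 u} = - 4 \frac{1}{2 u} = - \frac{2}{u}$)
$V{\left(w{\left(1 \right)} \right)} \left(-25\right) = - \frac{2}{\left(-4\right) 1} \left(-25\right) = - \frac{2}{-4} \left(-25\right) = \left(-2\right) \left(- \frac{1}{4}\right) \left(-25\right) = \frac{1}{2} \left(-25\right) = - \frac{25}{2}$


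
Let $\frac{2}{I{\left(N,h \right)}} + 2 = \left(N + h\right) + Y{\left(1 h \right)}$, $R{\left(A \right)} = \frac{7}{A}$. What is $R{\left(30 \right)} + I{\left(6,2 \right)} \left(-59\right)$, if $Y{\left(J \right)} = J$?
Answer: $- \frac{871}{60} \approx -14.517$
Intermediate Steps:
$I{\left(N,h \right)} = \frac{2}{-2 + N + 2 h}$ ($I{\left(N,h \right)} = \frac{2}{-2 + \left(\left(N + h\right) + 1 h\right)} = \frac{2}{-2 + \left(\left(N + h\right) + h\right)} = \frac{2}{-2 + \left(N + 2 h\right)} = \frac{2}{-2 + N + 2 h}$)
$R{\left(30 \right)} + I{\left(6,2 \right)} \left(-59\right) = \frac{7}{30} + \frac{2}{-2 + 6 + 2 \cdot 2} \left(-59\right) = 7 \cdot \frac{1}{30} + \frac{2}{-2 + 6 + 4} \left(-59\right) = \frac{7}{30} + \frac{2}{8} \left(-59\right) = \frac{7}{30} + 2 \cdot \frac{1}{8} \left(-59\right) = \frac{7}{30} + \frac{1}{4} \left(-59\right) = \frac{7}{30} - \frac{59}{4} = - \frac{871}{60}$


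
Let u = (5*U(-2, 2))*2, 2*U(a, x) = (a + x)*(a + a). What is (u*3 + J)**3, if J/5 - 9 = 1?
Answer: 125000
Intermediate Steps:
J = 50 (J = 45 + 5*1 = 45 + 5 = 50)
U(a, x) = a*(a + x) (U(a, x) = ((a + x)*(a + a))/2 = ((a + x)*(2*a))/2 = (2*a*(a + x))/2 = a*(a + x))
u = 0 (u = (5*(-2*(-2 + 2)))*2 = (5*(-2*0))*2 = (5*0)*2 = 0*2 = 0)
(u*3 + J)**3 = (0*3 + 50)**3 = (0 + 50)**3 = 50**3 = 125000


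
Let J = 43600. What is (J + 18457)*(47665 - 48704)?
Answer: -64477223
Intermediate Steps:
(J + 18457)*(47665 - 48704) = (43600 + 18457)*(47665 - 48704) = 62057*(-1039) = -64477223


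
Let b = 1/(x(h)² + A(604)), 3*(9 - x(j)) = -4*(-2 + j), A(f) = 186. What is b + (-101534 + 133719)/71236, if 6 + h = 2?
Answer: 553621/1211012 ≈ 0.45716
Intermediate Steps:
h = -4 (h = -6 + 2 = -4)
x(j) = 19/3 + 4*j/3 (x(j) = 9 - (-4)*(-2 + j)/3 = 9 - (8 - 4*j)/3 = 9 + (-8/3 + 4*j/3) = 19/3 + 4*j/3)
b = 1/187 (b = 1/((19/3 + (4/3)*(-4))² + 186) = 1/((19/3 - 16/3)² + 186) = 1/(1² + 186) = 1/(1 + 186) = 1/187 ≈ 0.0053476)
b + (-101534 + 133719)/71236 = 1/187 + (-101534 + 133719)/71236 = 1/187 + 32185*(1/71236) = 1/187 + 32185/71236 = 553621/1211012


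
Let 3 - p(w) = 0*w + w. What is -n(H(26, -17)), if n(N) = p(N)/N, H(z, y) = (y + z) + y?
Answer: 11/8 ≈ 1.3750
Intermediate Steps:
H(z, y) = z + 2*y
p(w) = 3 - w (p(w) = 3 - (0*w + w) = 3 - (0 + w) = 3 - w)
n(N) = (3 - N)/N
-n(H(26, -17)) = -(3 - (26 + 2*(-17)))/(26 + 2*(-17)) = -(3 - (26 - 34))/(26 - 34) = -(3 - 1*(-8))/(-8) = -(-1)*(3 + 8)/8 = -(-1)*11/8 = -1*(-11/8) = 11/8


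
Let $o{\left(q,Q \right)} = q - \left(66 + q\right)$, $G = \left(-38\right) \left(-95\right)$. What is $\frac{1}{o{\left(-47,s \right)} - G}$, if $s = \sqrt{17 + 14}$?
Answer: $- \frac{1}{3676} \approx -0.00027203$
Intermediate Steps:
$s = \sqrt{31} \approx 5.5678$
$G = 3610$
$o{\left(q,Q \right)} = -66$
$\frac{1}{o{\left(-47,s \right)} - G} = \frac{1}{-66 - 3610} = \frac{1}{-3676} = - \frac{1}{3676}$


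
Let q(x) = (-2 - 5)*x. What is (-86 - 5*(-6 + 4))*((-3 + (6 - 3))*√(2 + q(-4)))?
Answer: 0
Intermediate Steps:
q(x) = -7*x
(-86 - 5*(-6 + 4))*((-3 + (6 - 3))*√(2 + q(-4))) = (-86 - 5*(-6 + 4))*((-3 + (6 - 3))*√(2 - 7*(-4))) = (-86 - 5*(-2))*((-3 + 3)*√(2 + 28)) = (-86 + 10)*(0*√30) = -76*0 = 0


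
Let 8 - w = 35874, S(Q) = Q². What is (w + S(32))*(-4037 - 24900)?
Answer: 1008222954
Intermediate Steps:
w = -35866 (w = 8 - 1*35874 = 8 - 35874 = -35866)
(w + S(32))*(-4037 - 24900) = (-35866 + 32²)*(-4037 - 24900) = (-35866 + 1024)*(-28937) = -34842*(-28937) = 1008222954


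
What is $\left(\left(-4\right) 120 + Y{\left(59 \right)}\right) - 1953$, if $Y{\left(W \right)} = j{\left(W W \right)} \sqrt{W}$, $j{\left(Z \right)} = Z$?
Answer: $-2433 + 3481 \sqrt{59} \approx 24305.0$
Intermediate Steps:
$Y{\left(W \right)} = W^{\frac{5}{2}}$ ($Y{\left(W \right)} = W W \sqrt{W} = W^{2} \sqrt{W} = W^{\frac{5}{2}}$)
$\left(\left(-4\right) 120 + Y{\left(59 \right)}\right) - 1953 = \left(\left(-4\right) 120 + 59^{\frac{5}{2}}\right) - 1953 = \left(-480 + 3481 \sqrt{59}\right) - 1953 = -2433 + 3481 \sqrt{59}$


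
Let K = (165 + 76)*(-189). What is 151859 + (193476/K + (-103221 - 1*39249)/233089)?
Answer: 537410330495735/3538990287 ≈ 1.5185e+5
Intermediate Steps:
K = -45549 (K = 241*(-189) = -45549)
151859 + (193476/K + (-103221 - 1*39249)/233089) = 151859 + (193476/(-45549) + (-103221 - 1*39249)/233089) = 151859 + (193476*(-1/45549) + (-103221 - 39249)*(1/233089)) = 151859 + (-64492/15183 - 142470*1/233089) = 151859 + (-64492/15183 - 142470/233089) = 151859 - 17195497798/3538990287 = 537410330495735/3538990287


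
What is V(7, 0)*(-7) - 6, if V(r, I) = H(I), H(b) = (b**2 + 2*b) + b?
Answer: -6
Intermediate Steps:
H(b) = b**2 + 3*b
V(r, I) = I*(3 + I)
V(7, 0)*(-7) - 6 = (0*(3 + 0))*(-7) - 6 = (0*3)*(-7) - 6 = 0*(-7) - 6 = 0 - 6 = -6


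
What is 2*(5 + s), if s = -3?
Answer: 4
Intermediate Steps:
2*(5 + s) = 2*(5 - 3) = 2*2 = 4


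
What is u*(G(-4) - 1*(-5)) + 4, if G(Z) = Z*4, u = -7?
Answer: 81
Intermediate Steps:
G(Z) = 4*Z
u*(G(-4) - 1*(-5)) + 4 = -7*(4*(-4) - 1*(-5)) + 4 = -7*(-16 + 5) + 4 = -7*(-11) + 4 = 77 + 4 = 81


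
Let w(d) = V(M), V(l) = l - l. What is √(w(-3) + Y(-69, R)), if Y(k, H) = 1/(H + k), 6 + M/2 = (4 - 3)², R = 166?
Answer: √97/97 ≈ 0.10153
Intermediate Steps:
M = -10 (M = -12 + 2*(4 - 3)² = -12 + 2*1² = -12 + 2*1 = -12 + 2 = -10)
V(l) = 0
w(d) = 0
√(w(-3) + Y(-69, R)) = √(0 + 1/(166 - 69)) = √(0 + 1/97) = √(1/97) = √97/97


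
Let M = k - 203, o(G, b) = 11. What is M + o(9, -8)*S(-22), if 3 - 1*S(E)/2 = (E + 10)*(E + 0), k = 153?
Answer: -5792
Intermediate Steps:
S(E) = 6 - 2*E*(10 + E) (S(E) = 6 - 2*(E + 10)*(E + 0) = 6 - 2*(10 + E)*E = 6 - 2*E*(10 + E))
M = -50 (M = 153 - 203 = -50)
M + o(9, -8)*S(-22) = -50 + 11*(6 - 20*(-22) - 2*(-22)**2) = -50 + 11*(6 + 440 - 2*484) = -50 + 11*(6 + 440 - 968) = -50 + 11*(-522) = -50 - 5742 = -5792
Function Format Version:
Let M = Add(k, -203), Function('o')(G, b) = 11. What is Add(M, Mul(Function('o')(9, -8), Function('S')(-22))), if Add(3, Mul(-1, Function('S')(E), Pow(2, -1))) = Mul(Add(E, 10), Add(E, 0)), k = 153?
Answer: -5792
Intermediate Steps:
Function('S')(E) = Add(6, Mul(-2, E, Add(10, E))) (Function('S')(E) = Add(6, Mul(-2, Mul(Add(E, 10), Add(E, 0)))) = Add(6, Mul(-2, Mul(Add(10, E), E))) = Add(6, Mul(-2, Mul(E, Add(10, E)))) = Add(6, Mul(-2, E, Add(10, E))))
M = -50 (M = Add(153, -203) = -50)
Add(M, Mul(Function('o')(9, -8), Function('S')(-22))) = Add(-50, Mul(11, Add(6, Mul(-20, -22), Mul(-2, Pow(-22, 2))))) = Add(-50, Mul(11, Add(6, 440, Mul(-2, 484)))) = Add(-50, Mul(11, Add(6, 440, -968))) = Add(-50, Mul(11, -522)) = Add(-50, -5742) = -5792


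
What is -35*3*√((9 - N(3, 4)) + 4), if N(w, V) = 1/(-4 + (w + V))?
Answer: -35*√114 ≈ -373.70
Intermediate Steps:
N(w, V) = 1/(-4 + V + w) (N(w, V) = 1/(-4 + (V + w)) = 1/(-4 + V + w))
-35*3*√((9 - N(3, 4)) + 4) = -35*3*√((9 - 1/(-4 + 4 + 3)) + 4) = -105*√((9 - 1/3) + 4) = -105*√((9 - 1*⅓) + 4) = -105*√((9 - ⅓) + 4) = -105*√(26/3 + 4) = -105*√(38/3) = -105*√114/3 = -35*√114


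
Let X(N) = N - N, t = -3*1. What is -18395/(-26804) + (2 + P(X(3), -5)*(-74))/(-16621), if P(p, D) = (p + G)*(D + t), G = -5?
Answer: 385029527/445509284 ≈ 0.86425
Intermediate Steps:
t = -3
X(N) = 0
P(p, D) = (-5 + p)*(-3 + D) (P(p, D) = (p - 5)*(D - 3) = (-5 + p)*(-3 + D))
-18395/(-26804) + (2 + P(X(3), -5)*(-74))/(-16621) = -18395/(-26804) + (2 + (15 - 5*(-5) - 3*0 - 5*0)*(-74))/(-16621) = -18395*(-1/26804) + (2 + (15 + 25 + 0 + 0)*(-74))*(-1/16621) = 18395/26804 + (2 + 40*(-74))*(-1/16621) = 18395/26804 + (2 - 2960)*(-1/16621) = 18395/26804 - 2958*(-1/16621) = 18395/26804 + 2958/16621 = 385029527/445509284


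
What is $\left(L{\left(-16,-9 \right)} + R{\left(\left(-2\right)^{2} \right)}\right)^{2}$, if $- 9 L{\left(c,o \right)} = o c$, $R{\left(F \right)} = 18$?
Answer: $4$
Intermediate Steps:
$L{\left(c,o \right)} = - \frac{c o}{9}$ ($L{\left(c,o \right)} = - \frac{o c}{9} = - \frac{c o}{9}$)
$\left(L{\left(-16,-9 \right)} + R{\left(\left(-2\right)^{2} \right)}\right)^{2} = \left(\left(- \frac{1}{9}\right) \left(-16\right) \left(-9\right) + 18\right)^{2} = \left(-16 + 18\right)^{2} = 2^{2} = 4$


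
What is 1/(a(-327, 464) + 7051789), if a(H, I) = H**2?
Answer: 1/7158718 ≈ 1.3969e-7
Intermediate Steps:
1/(a(-327, 464) + 7051789) = 1/((-327)**2 + 7051789) = 1/(106929 + 7051789) = 1/7158718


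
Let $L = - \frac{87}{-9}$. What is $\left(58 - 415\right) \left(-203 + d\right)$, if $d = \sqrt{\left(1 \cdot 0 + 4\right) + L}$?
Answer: $72471 - 119 \sqrt{123} \approx 71151.0$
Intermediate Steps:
$L = \frac{29}{3}$ ($L = \left(-87\right) \left(- \frac{1}{9}\right) = \frac{29}{3} \approx 9.6667$)
$d = \frac{\sqrt{123}}{3}$ ($d = \sqrt{\left(1 \cdot 0 + 4\right) + \frac{29}{3}} = \sqrt{\left(0 + 4\right) + \frac{29}{3}} = \sqrt{4 + \frac{29}{3}} = \sqrt{\frac{41}{3}} = \frac{\sqrt{123}}{3} \approx 3.6968$)
$\left(58 - 415\right) \left(-203 + d\right) = \left(58 - 415\right) \left(-203 + \frac{\sqrt{123}}{3}\right) = - 357 \left(-203 + \frac{\sqrt{123}}{3}\right) = 72471 - 119 \sqrt{123}$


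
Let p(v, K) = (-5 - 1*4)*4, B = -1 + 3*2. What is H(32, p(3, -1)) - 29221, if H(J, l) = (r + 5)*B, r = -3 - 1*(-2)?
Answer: -29201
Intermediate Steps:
r = -1 (r = -3 + 2 = -1)
B = 5 (B = -1 + 6 = 5)
p(v, K) = -36 (p(v, K) = (-5 - 4)*4 = -9*4 = -36)
H(J, l) = 20 (H(J, l) = (-1 + 5)*5 = 4*5 = 20)
H(32, p(3, -1)) - 29221 = 20 - 29221 = -29201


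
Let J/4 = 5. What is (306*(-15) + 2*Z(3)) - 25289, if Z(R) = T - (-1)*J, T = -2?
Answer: -29843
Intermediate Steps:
J = 20 (J = 4*5 = 20)
Z(R) = 18 (Z(R) = -2 - (-1)*20 = -2 - 1*(-20) = -2 + 20 = 18)
(306*(-15) + 2*Z(3)) - 25289 = (306*(-15) + 2*18) - 25289 = (-4590 + 36) - 25289 = -4554 - 25289 = -29843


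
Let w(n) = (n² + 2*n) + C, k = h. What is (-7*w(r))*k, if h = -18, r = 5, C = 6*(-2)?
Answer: 2898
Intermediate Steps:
C = -12
k = -18
w(n) = -12 + n² + 2*n (w(n) = (n² + 2*n) - 12 = -12 + n² + 2*n)
(-7*w(r))*k = -7*(-12 + 5² + 2*5)*(-18) = -7*(-12 + 25 + 10)*(-18) = -7*23*(-18) = -161*(-18) = 2898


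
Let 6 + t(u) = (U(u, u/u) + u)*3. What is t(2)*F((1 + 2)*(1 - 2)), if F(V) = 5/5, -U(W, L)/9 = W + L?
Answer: -81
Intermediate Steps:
U(W, L) = -9*L - 9*W (U(W, L) = -9*(W + L) = -9*(L + W) = -9*L - 9*W)
t(u) = -33 - 24*u (t(u) = -6 + ((-9*u/u - 9*u) + u)*3 = -6 + ((-9*1 - 9*u) + u)*3 = -6 + ((-9 - 9*u) + u)*3 = -6 + (-9 - 8*u)*3 = -6 + (-27 - 24*u) = -33 - 24*u)
F(V) = 1 (F(V) = 5*(⅕) = 1)
t(2)*F((1 + 2)*(1 - 2)) = (-33 - 24*2)*1 = (-33 - 48)*1 = -81*1 = -81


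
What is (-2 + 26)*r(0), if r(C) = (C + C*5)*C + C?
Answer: 0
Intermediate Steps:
r(C) = C + 6*C² (r(C) = (C + 5*C)*C + C = (6*C)*C + C = 6*C² + C = C + 6*C²)
(-2 + 26)*r(0) = (-2 + 26)*(0*(1 + 6*0)) = 24*(0*(1 + 0)) = 24*(0*1) = 24*0 = 0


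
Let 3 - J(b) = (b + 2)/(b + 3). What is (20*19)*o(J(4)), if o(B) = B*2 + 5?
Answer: 24700/7 ≈ 3528.6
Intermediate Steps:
J(b) = 3 - (2 + b)/(3 + b) (J(b) = 3 - (b + 2)/(b + 3) = 3 - (2 + b)/(3 + b))
o(B) = 5 + 2*B (o(B) = 2*B + 5 = 5 + 2*B)
(20*19)*o(J(4)) = (20*19)*(5 + 2*((7 + 2*4)/(3 + 4))) = 380*(5 + 2*((7 + 8)/7)) = 380*(5 + 2*((1/7)*15)) = 380*(5 + 2*(15/7)) = 380*(5 + 30/7) = 380*(65/7) = 24700/7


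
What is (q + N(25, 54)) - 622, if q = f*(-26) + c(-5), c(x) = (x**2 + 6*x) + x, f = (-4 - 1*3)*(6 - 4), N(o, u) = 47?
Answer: -221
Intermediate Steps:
f = -14 (f = (-4 - 3)*2 = -7*2 = -14)
c(x) = x**2 + 7*x
q = 354 (q = -14*(-26) - 5*(7 - 5) = 364 - 5*2 = 364 - 10 = 354)
(q + N(25, 54)) - 622 = (354 + 47) - 622 = 401 - 622 = -221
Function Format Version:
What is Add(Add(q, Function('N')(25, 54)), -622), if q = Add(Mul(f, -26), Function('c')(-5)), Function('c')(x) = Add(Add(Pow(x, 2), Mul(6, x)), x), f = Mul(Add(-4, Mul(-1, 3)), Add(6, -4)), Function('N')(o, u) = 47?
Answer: -221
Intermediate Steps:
f = -14 (f = Mul(Add(-4, -3), 2) = Mul(-7, 2) = -14)
Function('c')(x) = Add(Pow(x, 2), Mul(7, x))
q = 354 (q = Add(Mul(-14, -26), Mul(-5, Add(7, -5))) = Add(364, Mul(-5, 2)) = Add(364, -10) = 354)
Add(Add(q, Function('N')(25, 54)), -622) = Add(Add(354, 47), -622) = Add(401, -622) = -221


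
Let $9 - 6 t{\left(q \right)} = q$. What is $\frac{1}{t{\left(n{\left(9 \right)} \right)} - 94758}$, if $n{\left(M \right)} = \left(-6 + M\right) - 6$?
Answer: $- \frac{1}{94756} \approx -1.0553 \cdot 10^{-5}$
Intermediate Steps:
$n{\left(M \right)} = -12 + M$
$t{\left(q \right)} = \frac{3}{2} - \frac{q}{6}$
$\frac{1}{t{\left(n{\left(9 \right)} \right)} - 94758} = \frac{1}{\left(\frac{3}{2} - \frac{-12 + 9}{6}\right) - 94758} = \frac{1}{\left(\frac{3}{2} - - \frac{1}{2}\right) - 94758} = \frac{1}{\left(\frac{3}{2} + \frac{1}{2}\right) - 94758} = \frac{1}{2 - 94758} = \frac{1}{-94756} = - \frac{1}{94756}$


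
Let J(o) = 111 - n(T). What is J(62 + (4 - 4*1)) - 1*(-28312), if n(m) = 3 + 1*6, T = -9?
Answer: 28414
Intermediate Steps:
n(m) = 9 (n(m) = 3 + 6 = 9)
J(o) = 102 (J(o) = 111 - 1*9 = 111 - 9 = 102)
J(62 + (4 - 4*1)) - 1*(-28312) = 102 - 1*(-28312) = 102 + 28312 = 28414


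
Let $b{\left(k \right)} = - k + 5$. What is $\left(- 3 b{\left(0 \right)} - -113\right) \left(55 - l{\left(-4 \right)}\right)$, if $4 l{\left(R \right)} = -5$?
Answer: $\frac{11025}{2} \approx 5512.5$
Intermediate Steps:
$b{\left(k \right)} = 5 - k$
$l{\left(R \right)} = - \frac{5}{4}$ ($l{\left(R \right)} = \frac{1}{4} \left(-5\right) = - \frac{5}{4}$)
$\left(- 3 b{\left(0 \right)} - -113\right) \left(55 - l{\left(-4 \right)}\right) = \left(- 3 \left(5 - 0\right) - -113\right) \left(55 - - \frac{5}{4}\right) = \left(- 3 \left(5 + 0\right) + 113\right) \left(55 + \frac{5}{4}\right) = \left(\left(-3\right) 5 + 113\right) \frac{225}{4} = \left(-15 + 113\right) \frac{225}{4} = 98 \cdot \frac{225}{4} = \frac{11025}{2}$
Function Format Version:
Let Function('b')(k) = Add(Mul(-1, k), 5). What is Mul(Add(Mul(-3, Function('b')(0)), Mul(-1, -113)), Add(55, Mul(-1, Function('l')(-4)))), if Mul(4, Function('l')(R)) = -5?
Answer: Rational(11025, 2) ≈ 5512.5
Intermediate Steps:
Function('b')(k) = Add(5, Mul(-1, k))
Function('l')(R) = Rational(-5, 4) (Function('l')(R) = Mul(Rational(1, 4), -5) = Rational(-5, 4))
Mul(Add(Mul(-3, Function('b')(0)), Mul(-1, -113)), Add(55, Mul(-1, Function('l')(-4)))) = Mul(Add(Mul(-3, Add(5, Mul(-1, 0))), Mul(-1, -113)), Add(55, Mul(-1, Rational(-5, 4)))) = Mul(Add(Mul(-3, Add(5, 0)), 113), Add(55, Rational(5, 4))) = Mul(Add(Mul(-3, 5), 113), Rational(225, 4)) = Mul(Add(-15, 113), Rational(225, 4)) = Mul(98, Rational(225, 4)) = Rational(11025, 2)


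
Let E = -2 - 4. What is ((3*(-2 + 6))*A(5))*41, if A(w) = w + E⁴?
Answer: 640092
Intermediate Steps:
E = -6
A(w) = 1296 + w (A(w) = w + (-6)⁴ = w + 1296 = 1296 + w)
((3*(-2 + 6))*A(5))*41 = ((3*(-2 + 6))*(1296 + 5))*41 = ((3*4)*1301)*41 = (12*1301)*41 = 15612*41 = 640092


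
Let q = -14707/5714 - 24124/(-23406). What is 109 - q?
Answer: 7392126431/66870942 ≈ 110.54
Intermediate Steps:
q = -103193753/66870942 (q = -14707*1/5714 - 24124*(-1/23406) = -14707/5714 + 12062/11703 = -103193753/66870942 ≈ -1.5432)
109 - q = 109 - 1*(-103193753/66870942) = 109 + 103193753/66870942 = 7392126431/66870942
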